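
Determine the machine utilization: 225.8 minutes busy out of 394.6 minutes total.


Utilization = busy / total × 100
= 225.8 / 394.6 × 100
= 57.2%


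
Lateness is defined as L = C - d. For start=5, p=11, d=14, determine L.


Completion = 5 + 11 = 16
Lateness = C - d = 16 - 14
= 2


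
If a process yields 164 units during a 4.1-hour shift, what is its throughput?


Throughput = units / time
= 164 / 4.1
= 40.0 units/hour


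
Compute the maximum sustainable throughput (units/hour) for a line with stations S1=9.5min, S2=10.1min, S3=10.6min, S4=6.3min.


Bottleneck = longest station time
Station times: [9.5, 10.1, 10.6, 6.3]
Max = 10.6 min
Rate = 60 / 10.6
= 5.66 units/hour (bottleneck: 10.6min)


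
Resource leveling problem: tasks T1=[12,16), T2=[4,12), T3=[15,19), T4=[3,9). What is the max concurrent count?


Check each time point for overlaps:
  t=4: 2 tasks active (T2, T4)
Max concurrent = 2


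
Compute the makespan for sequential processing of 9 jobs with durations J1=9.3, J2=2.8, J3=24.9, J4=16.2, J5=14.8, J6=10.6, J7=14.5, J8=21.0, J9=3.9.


Sequential makespan: sum all processing times
= 9.3 + 2.8 + 24.9 + 16.2 + 14.8 + 10.6 + 14.5 + 21.0 + 3.9
= 118.0 time units


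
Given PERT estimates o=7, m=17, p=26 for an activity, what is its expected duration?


te = (o + 4m + p) / 6
= (7 + 4×17 + 26) / 6
= (7 + 68 + 26) / 6
= 101 / 6
= 16.83


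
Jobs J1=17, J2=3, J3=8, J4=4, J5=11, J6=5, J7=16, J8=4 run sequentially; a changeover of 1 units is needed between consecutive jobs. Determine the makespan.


Makespan = Σ processing + (n-1) × setup
= (17 + 3 + 8 + 4 + 11 + 5 + 16 + 4) + (8-1)×1
= 68 + 7
= 75 time units


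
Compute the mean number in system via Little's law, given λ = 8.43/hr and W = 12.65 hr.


Little's law: L = λ × W
= 8.43 × 12.65
= 106.64


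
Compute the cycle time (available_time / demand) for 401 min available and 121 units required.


Cycle time = available time / demand
= 401 / 121
= 3.31 min/unit


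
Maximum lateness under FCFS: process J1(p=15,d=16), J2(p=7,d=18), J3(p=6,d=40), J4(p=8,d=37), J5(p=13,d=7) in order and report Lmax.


Lateness per job (L = C - d):
  J1: C=15, d=16, L=-1
  J2: C=22, d=18, L=4
  J3: C=28, d=40, L=-12
  J4: C=36, d=37, L=-1
  J5: C=49, d=7, L=42
Lmax = max(-1, 4, -12, -1, 42)
= 42


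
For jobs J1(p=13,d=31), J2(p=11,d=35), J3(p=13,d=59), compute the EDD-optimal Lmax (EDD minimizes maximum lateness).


EDD order: J1 → J2 → J3
Completion and lateness:
  J1: C=13, d=31, L=13-31=-18
  J2: C=24, d=35, L=24-35=-11
  J3: C=37, d=59, L=37-59=-22
Lmax = max(-18, -11, -22)
= -11


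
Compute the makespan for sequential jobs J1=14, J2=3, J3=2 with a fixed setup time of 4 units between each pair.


Makespan = Σ processing + (n-1) × setup
= (14 + 3 + 2) + (3-1)×4
= 19 + 8
= 27 time units


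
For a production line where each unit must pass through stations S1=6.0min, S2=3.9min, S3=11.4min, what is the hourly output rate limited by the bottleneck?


Bottleneck = longest station time
Station times: [6.0, 3.9, 11.4]
Max = 11.4 min
Rate = 60 / 11.4
= 5.26 units/hour (bottleneck: 11.4min)


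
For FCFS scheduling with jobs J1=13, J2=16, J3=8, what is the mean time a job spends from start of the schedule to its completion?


Completion times:
  J1: completes at 13
  J2: completes at 29
  J3: completes at 37
Sum = 79
Average = 79/3
= 26.33


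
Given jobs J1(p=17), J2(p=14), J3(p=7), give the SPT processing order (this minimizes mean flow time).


SPT: sort by shortest processing time
  J3: p=7
  J2: p=14
  J1: p=17
Order: J3 → J2 → J1


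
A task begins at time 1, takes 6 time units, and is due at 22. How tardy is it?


Completion = start + processing = 1 + 6 = 7
Tardiness = max(0, C - d) = max(0, 7 - 22)
= max(0, -15)
= 0


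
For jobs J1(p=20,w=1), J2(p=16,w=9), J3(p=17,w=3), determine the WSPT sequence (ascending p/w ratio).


WSPT (Smith's rule): sort by p/w ascending
  J2: p/w = 16/9 = 1.778
  J3: p/w = 17/3 = 5.667
  J1: p/w = 20/1 = 20.000
Order: J2 → J3 → J1


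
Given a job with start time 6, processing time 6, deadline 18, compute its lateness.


Completion = 6 + 6 = 12
Lateness = C - d = 12 - 18
= -6


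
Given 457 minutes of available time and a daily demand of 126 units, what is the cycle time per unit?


Cycle time = available time / demand
= 457 / 126
= 3.63 min/unit


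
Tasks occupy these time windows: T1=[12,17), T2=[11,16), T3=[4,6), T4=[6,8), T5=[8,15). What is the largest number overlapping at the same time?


Check each time point for overlaps:
  t=12: 3 tasks active (T1, T2, T5)
Max concurrent = 3


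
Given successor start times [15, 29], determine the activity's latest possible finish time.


LF = min of all successor start times
Successors start at: [15, 29]
LF = min(15, 29)
= 15


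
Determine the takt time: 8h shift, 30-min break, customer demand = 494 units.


Available = 8×60 - 30 = 450 min
Takt time = 450 / 494
= 0.91 min/unit


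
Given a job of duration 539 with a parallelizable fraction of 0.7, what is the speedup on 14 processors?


Amdahl's law: T_p = T × ((1-p) + p/N)
= 539 × ((1-0.7) + 0.7/14)
= 539 × (0.30 + 0.0500)
= 539 × 0.3500
= 188.65
Speedup = 539/188.65
= 2.86×


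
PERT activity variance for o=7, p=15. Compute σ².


σ² = ((p - o) / 6)² = (p - o)² / 36
= (15 - 7)² / 36
= 8² / 36
= 64 / 36
= 1.7778


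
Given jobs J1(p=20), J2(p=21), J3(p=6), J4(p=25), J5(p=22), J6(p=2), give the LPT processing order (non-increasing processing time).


LPT: sort by longest processing time first
  J4: p=25
  J5: p=22
  J2: p=21
  J1: p=20
  J3: p=6
  J6: p=2
Order: J4 → J5 → J2 → J1 → J3 → J6


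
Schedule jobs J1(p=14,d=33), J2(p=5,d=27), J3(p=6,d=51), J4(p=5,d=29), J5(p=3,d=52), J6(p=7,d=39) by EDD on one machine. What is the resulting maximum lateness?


EDD order: J2 → J4 → J1 → J6 → J3 → J5
Completion and lateness:
  J2: C=5, d=27, L=5-27=-22
  J4: C=10, d=29, L=10-29=-19
  J1: C=24, d=33, L=24-33=-9
  J6: C=31, d=39, L=31-39=-8
  J3: C=37, d=51, L=37-51=-14
  J5: C=40, d=52, L=40-52=-12
Lmax = max(-22, -19, -9, -8, -14, -12)
= -8


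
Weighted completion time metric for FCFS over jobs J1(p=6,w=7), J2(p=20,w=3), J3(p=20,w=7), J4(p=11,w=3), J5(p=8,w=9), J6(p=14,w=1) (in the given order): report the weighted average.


Completion times:
  J1: C=6, w×C=7×6=42
  J2: C=26, w×C=3×26=78
  J3: C=46, w×C=7×46=322
  J4: C=57, w×C=3×57=171
  J5: C=65, w×C=9×65=585
  J6: C=79, w×C=1×79=79
Sum w×C = 1277
Sum w = 30
Weighted avg = 1277/30
= 42.57


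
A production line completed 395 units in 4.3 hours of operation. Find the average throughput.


Throughput = units / time
= 395 / 4.3
= 91.9 units/hour


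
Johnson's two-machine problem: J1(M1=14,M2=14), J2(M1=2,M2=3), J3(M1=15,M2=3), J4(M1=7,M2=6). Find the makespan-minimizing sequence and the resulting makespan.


Johnson's rule:
Group 1 (M1≤M2, sort by M1): ['J2', 'J1']
Group 2 (M1>M2, sort desc M2): ['J4', 'J3']
Sequence: J2 → J1 → J4 → J3
Makespan calculation:
  J2: M1 done=2, M2 done=5
  J1: M1 done=16, M2 done=30
  J4: M1 done=23, M2 done=36
  J3: M1 done=38, M2 done=41
= Sequence: J2 → J1 → J4 → J3, Makespan: 41


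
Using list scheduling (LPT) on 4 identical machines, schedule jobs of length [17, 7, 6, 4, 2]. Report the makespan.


Jobs (LPT sorted): [17, 7, 6, 4, 2]
Machines: 4
  J=17 → Machine 1 (load: 0+17=17)
  J=7 → Machine 2 (load: 0+7=7)
  J=6 → Machine 3 (load: 0+6=6)
  J=4 → Machine 4 (load: 0+4=4)
  J=2 → Machine 4 (load: 4+2=6)
Machine loads: [17, 7, 6, 6]
Makespan = max = 17 time units


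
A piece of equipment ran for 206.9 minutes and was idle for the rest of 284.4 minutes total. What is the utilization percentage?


Utilization = busy / total × 100
= 206.9 / 284.4 × 100
= 72.7%


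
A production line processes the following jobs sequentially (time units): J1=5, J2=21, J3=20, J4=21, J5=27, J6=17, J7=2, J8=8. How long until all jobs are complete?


Sequential makespan: sum all processing times
= 5 + 21 + 20 + 21 + 27 + 17 + 2 + 8
= 121 time units


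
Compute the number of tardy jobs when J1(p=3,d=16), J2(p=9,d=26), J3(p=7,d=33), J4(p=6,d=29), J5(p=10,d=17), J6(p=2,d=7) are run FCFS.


Completion vs due date:
  J1: C=3, d=16 → on time
  J2: C=12, d=26 → on time
  J3: C=19, d=33 → on time
  J4: C=25, d=29 → on time
  J5: C=35, d=17 → TARDY
  J6: C=37, d=7 → TARDY
Tardy jobs: J5, J6
Count = 2


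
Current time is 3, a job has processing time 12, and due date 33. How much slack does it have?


Slack = due - current_time - processing
= 33 - 3 - 12
= 18


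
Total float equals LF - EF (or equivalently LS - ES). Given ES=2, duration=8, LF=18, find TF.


EF = ES + duration = 2 + 8 = 10
LS = LF - duration = 18 - 8 = 10
Total Float = LF - EF = 18 - 10
(or LS - ES = 10 - 2)
= 8


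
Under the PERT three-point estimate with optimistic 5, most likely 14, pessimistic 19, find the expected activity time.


te = (o + 4m + p) / 6
= (5 + 4×14 + 19) / 6
= (5 + 56 + 19) / 6
= 80 / 6
= 13.33


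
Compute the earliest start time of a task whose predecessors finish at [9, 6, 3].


ES = max of all predecessor completion times
Predecessors: [9, 6, 3]
ES = max(9, 6, 3)
= 9


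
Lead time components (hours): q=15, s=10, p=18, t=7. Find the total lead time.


Lead time = queue + setup + processing + transit
= 15 + 10 + 18 + 7
= 50 hours


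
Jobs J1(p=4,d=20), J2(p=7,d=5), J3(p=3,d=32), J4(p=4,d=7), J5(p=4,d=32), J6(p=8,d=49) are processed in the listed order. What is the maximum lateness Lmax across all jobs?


Lateness per job (L = C - d):
  J1: C=4, d=20, L=-16
  J2: C=11, d=5, L=6
  J3: C=14, d=32, L=-18
  J4: C=18, d=7, L=11
  J5: C=22, d=32, L=-10
  J6: C=30, d=49, L=-19
Lmax = max(-16, 6, -18, 11, -10, -19)
= 11


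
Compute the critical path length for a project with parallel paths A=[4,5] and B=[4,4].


Path A: 4 + 5 = 9
Path B: 4 + 4 = 8
Critical path = longest = max(9, 8)
= 9 (Path A)


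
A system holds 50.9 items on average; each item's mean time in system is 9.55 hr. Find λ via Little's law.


Little's law: L = λW → λ = L / W
= 50.9 / 9.55
= 5.33 per hour


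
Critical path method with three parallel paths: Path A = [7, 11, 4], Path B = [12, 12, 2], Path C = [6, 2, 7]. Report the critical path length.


Path A: 7 + 11 + 4 = 22
Path B: 12 + 12 + 2 = 26
Path C: 6 + 2 + 7 = 15
Critical path = longest = max(22, 26, 15)
= 26 (Path B)


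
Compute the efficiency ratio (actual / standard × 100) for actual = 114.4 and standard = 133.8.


Efficiency = (actual / standard) × 100
= (114.4 / 133.8) × 100
= 85.5%


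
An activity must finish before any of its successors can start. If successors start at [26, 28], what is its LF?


LF = min of all successor start times
Successors start at: [26, 28]
LF = min(26, 28)
= 26


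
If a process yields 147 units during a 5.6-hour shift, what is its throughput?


Throughput = units / time
= 147 / 5.6
= 26.2 units/hour


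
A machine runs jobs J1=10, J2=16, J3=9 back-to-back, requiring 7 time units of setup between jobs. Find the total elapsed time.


Makespan = Σ processing + (n-1) × setup
= (10 + 16 + 9) + (3-1)×7
= 35 + 14
= 49 time units


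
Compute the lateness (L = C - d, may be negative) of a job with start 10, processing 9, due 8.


Completion = 10 + 9 = 19
Lateness = C - d = 19 - 8
= 11


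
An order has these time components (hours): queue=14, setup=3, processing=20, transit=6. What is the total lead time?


Lead time = queue + setup + processing + transit
= 14 + 3 + 20 + 6
= 43 hours


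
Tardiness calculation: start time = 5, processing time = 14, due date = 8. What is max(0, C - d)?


Completion = start + processing = 5 + 14 = 19
Tardiness = max(0, C - d) = max(0, 19 - 8)
= max(0, 11)
= 11


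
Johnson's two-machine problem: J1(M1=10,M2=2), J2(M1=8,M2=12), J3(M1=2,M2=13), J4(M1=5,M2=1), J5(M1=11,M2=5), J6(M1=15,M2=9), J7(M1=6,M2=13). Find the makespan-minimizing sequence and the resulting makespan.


Johnson's rule:
Group 1 (M1≤M2, sort by M1): ['J3', 'J7', 'J2']
Group 2 (M1>M2, sort desc M2): ['J6', 'J5', 'J1', 'J4']
Sequence: J3 → J7 → J2 → J6 → J5 → J1 → J4
Makespan calculation:
  J3: M1 done=2, M2 done=15
  J7: M1 done=8, M2 done=28
  J2: M1 done=16, M2 done=40
  J6: M1 done=31, M2 done=49
  J5: M1 done=42, M2 done=54
  J1: M1 done=52, M2 done=56
  J4: M1 done=57, M2 done=58
= Sequence: J3 → J7 → J2 → J6 → J5 → J1 → J4, Makespan: 58


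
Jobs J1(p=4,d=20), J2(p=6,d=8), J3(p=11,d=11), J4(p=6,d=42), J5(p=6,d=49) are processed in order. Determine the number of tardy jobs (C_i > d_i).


Completion vs due date:
  J1: C=4, d=20 → on time
  J2: C=10, d=8 → TARDY
  J3: C=21, d=11 → TARDY
  J4: C=27, d=42 → on time
  J5: C=33, d=49 → on time
Tardy jobs: J2, J3
Count = 2


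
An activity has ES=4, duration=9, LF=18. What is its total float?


EF = ES + duration = 4 + 9 = 13
LS = LF - duration = 18 - 9 = 9
Total Float = LF - EF = 18 - 13
(or LS - ES = 9 - 4)
= 5


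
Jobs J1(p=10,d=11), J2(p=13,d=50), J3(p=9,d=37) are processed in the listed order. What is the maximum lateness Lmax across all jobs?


Lateness per job (L = C - d):
  J1: C=10, d=11, L=-1
  J2: C=23, d=50, L=-27
  J3: C=32, d=37, L=-5
Lmax = max(-1, -27, -5)
= -1


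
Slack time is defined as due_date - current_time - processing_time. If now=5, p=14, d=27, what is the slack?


Slack = due - current_time - processing
= 27 - 5 - 14
= 8


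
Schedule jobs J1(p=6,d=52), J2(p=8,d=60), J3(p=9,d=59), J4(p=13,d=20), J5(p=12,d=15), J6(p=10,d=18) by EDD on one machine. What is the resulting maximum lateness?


EDD order: J5 → J6 → J4 → J1 → J3 → J2
Completion and lateness:
  J5: C=12, d=15, L=12-15=-3
  J6: C=22, d=18, L=22-18=4
  J4: C=35, d=20, L=35-20=15
  J1: C=41, d=52, L=41-52=-11
  J3: C=50, d=59, L=50-59=-9
  J2: C=58, d=60, L=58-60=-2
Lmax = max(-3, 4, 15, -11, -9, -2)
= 15


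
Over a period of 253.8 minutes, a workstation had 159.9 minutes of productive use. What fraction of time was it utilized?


Utilization = busy / total × 100
= 159.9 / 253.8 × 100
= 63.0%


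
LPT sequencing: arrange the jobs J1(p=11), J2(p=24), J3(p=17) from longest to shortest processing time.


LPT: sort by longest processing time first
  J2: p=24
  J3: p=17
  J1: p=11
Order: J2 → J3 → J1


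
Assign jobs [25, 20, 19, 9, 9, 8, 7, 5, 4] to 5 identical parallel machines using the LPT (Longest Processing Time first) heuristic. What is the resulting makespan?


Jobs (LPT sorted): [25, 20, 19, 9, 9, 8, 7, 5, 4]
Machines: 5
  J=25 → Machine 1 (load: 0+25=25)
  J=20 → Machine 2 (load: 0+20=20)
  J=19 → Machine 3 (load: 0+19=19)
  J=9 → Machine 4 (load: 0+9=9)
  J=9 → Machine 5 (load: 0+9=9)
  J=8 → Machine 4 (load: 9+8=17)
  J=7 → Machine 5 (load: 9+7=16)
  J=5 → Machine 5 (load: 16+5=21)
  J=4 → Machine 4 (load: 17+4=21)
Machine loads: [25, 20, 19, 21, 21]
Makespan = max = 25 time units


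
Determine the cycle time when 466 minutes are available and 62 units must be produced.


Cycle time = available time / demand
= 466 / 62
= 7.52 min/unit


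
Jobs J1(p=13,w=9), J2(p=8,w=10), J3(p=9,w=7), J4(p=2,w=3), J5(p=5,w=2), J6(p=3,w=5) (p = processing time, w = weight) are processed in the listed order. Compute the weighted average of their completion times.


Completion times:
  J1: C=13, w×C=9×13=117
  J2: C=21, w×C=10×21=210
  J3: C=30, w×C=7×30=210
  J4: C=32, w×C=3×32=96
  J5: C=37, w×C=2×37=74
  J6: C=40, w×C=5×40=200
Sum w×C = 907
Sum w = 36
Weighted avg = 907/36
= 25.19


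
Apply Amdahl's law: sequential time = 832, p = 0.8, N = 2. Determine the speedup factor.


Amdahl's law: T_p = T × ((1-p) + p/N)
= 832 × ((1-0.8) + 0.8/2)
= 832 × (0.20 + 0.4000)
= 832 × 0.6000
= 499.20
Speedup = 832/499.20
= 1.67×


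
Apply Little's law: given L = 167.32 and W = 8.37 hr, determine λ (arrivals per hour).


Little's law: L = λW → λ = L / W
= 167.32 / 8.37
= 19.99 per hour


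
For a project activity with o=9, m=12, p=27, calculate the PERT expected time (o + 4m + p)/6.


te = (o + 4m + p) / 6
= (9 + 4×12 + 27) / 6
= (9 + 48 + 27) / 6
= 84 / 6
= 14.00


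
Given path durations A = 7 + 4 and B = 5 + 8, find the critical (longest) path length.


Path A: 7 + 4 = 11
Path B: 5 + 8 = 13
Critical path = longest = max(11, 13)
= 13 (Path B)


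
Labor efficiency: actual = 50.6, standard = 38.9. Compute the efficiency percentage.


Efficiency = (actual / standard) × 100
= (50.6 / 38.9) × 100
= 130.1%


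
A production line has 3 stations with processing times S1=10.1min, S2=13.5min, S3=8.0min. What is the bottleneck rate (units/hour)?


Bottleneck = longest station time
Station times: [10.1, 13.5, 8.0]
Max = 13.5 min
Rate = 60 / 13.5
= 4.44 units/hour (bottleneck: 13.5min)


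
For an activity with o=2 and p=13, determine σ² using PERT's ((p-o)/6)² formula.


σ² = ((p - o) / 6)² = (p - o)² / 36
= (13 - 2)² / 36
= 11² / 36
= 121 / 36
= 3.3611


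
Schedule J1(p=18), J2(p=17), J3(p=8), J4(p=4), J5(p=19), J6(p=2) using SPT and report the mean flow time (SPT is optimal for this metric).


SPT order: J6 → J4 → J3 → J2 → J1 → J5
Completion times:
  J6: C=2
  J4: C=6
  J3: C=14
  J2: C=31
  J1: C=49
  J5: C=68
Sum = 170, n = 6
Mean flow = 170/6
= 28.33


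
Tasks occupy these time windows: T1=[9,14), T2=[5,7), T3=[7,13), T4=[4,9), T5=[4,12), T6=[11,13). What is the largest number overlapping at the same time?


Check each time point for overlaps:
  t=11: 4 tasks active (T1, T3, T5, T6)
Max concurrent = 4


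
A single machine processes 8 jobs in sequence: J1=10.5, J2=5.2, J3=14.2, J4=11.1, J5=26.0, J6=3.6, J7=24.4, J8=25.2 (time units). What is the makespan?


Sequential makespan: sum all processing times
= 10.5 + 5.2 + 14.2 + 11.1 + 26.0 + 3.6 + 24.4 + 25.2
= 120.2 time units


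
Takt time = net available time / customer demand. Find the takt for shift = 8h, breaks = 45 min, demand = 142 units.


Available = 8×60 - 45 = 435 min
Takt time = 435 / 142
= 3.06 min/unit


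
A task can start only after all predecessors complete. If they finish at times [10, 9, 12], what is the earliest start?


ES = max of all predecessor completion times
Predecessors: [10, 9, 12]
ES = max(10, 9, 12)
= 12


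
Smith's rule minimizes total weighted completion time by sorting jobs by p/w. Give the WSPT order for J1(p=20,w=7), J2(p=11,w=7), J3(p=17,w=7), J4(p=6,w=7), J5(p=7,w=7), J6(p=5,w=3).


WSPT (Smith's rule): sort by p/w ascending
  J4: p/w = 6/7 = 0.857
  J5: p/w = 7/7 = 1.000
  J2: p/w = 11/7 = 1.571
  J6: p/w = 5/3 = 1.667
  J3: p/w = 17/7 = 2.429
  J1: p/w = 20/7 = 2.857
Order: J4 → J5 → J2 → J6 → J3 → J1


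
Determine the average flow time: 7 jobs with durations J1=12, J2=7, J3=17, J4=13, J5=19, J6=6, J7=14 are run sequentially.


Completion times:
  J1: completes at 12
  J2: completes at 19
  J3: completes at 36
  J4: completes at 49
  J5: completes at 68
  J6: completes at 74
  J7: completes at 88
Sum = 346
Average = 346/7
= 49.43


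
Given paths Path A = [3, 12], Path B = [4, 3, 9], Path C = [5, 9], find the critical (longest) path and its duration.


Path A: 3 + 12 = 15
Path B: 4 + 3 + 9 = 16
Path C: 5 + 9 = 14
Critical path = longest = max(15, 16, 14)
= 16 (Path B)


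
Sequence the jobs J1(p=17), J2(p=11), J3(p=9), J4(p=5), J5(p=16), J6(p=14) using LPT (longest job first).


LPT: sort by longest processing time first
  J1: p=17
  J5: p=16
  J6: p=14
  J2: p=11
  J3: p=9
  J4: p=5
Order: J1 → J5 → J6 → J2 → J3 → J4


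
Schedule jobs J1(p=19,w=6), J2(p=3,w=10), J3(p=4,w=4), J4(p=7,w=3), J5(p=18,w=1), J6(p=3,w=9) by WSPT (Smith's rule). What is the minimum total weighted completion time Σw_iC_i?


WSPT order (by p/w): J2 → J6 → J3 → J4 → J1 → J5
  J2: C=3, w·C=10×3=30
  J6: C=6, w·C=9×6=54
  J3: C=10, w·C=4×10=40
  J4: C=17, w·C=3×17=51
  J1: C=36, w·C=6×36=216
  J5: C=54, w·C=1×54=54
Σ w·C = 445
= 445


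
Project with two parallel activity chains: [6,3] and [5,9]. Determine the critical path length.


Path A: 6 + 3 = 9
Path B: 5 + 9 = 14
Critical path = longest = max(9, 14)
= 14 (Path B)


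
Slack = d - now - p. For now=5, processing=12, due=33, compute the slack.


Slack = due - current_time - processing
= 33 - 5 - 12
= 16


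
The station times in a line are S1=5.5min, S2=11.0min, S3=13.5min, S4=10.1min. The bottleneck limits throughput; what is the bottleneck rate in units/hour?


Bottleneck = longest station time
Station times: [5.5, 11.0, 13.5, 10.1]
Max = 13.5 min
Rate = 60 / 13.5
= 4.44 units/hour (bottleneck: 13.5min)


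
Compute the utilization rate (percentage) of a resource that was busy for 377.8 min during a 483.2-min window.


Utilization = busy / total × 100
= 377.8 / 483.2 × 100
= 78.2%


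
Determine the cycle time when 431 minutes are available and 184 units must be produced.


Cycle time = available time / demand
= 431 / 184
= 2.34 min/unit


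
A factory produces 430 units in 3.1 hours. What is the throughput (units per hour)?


Throughput = units / time
= 430 / 3.1
= 138.7 units/hour


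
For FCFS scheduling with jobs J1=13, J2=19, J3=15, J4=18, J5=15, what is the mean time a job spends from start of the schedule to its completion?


Completion times:
  J1: completes at 13
  J2: completes at 32
  J3: completes at 47
  J4: completes at 65
  J5: completes at 80
Sum = 237
Average = 237/5
= 47.40


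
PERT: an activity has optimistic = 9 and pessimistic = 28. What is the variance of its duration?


σ² = ((p - o) / 6)² = (p - o)² / 36
= (28 - 9)² / 36
= 19² / 36
= 361 / 36
= 10.0278


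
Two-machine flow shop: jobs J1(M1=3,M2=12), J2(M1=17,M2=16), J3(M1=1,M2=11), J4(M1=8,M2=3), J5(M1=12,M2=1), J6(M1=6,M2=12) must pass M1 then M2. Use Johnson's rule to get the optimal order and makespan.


Johnson's rule:
Group 1 (M1≤M2, sort by M1): ['J3', 'J1', 'J6']
Group 2 (M1>M2, sort desc M2): ['J2', 'J4', 'J5']
Sequence: J3 → J1 → J6 → J2 → J4 → J5
Makespan calculation:
  J3: M1 done=1, M2 done=12
  J1: M1 done=4, M2 done=24
  J6: M1 done=10, M2 done=36
  J2: M1 done=27, M2 done=52
  J4: M1 done=35, M2 done=55
  J5: M1 done=47, M2 done=56
= Sequence: J3 → J1 → J6 → J2 → J4 → J5, Makespan: 56


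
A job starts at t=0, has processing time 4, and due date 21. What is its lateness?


Completion = 0 + 4 = 4
Lateness = C - d = 4 - 21
= -17


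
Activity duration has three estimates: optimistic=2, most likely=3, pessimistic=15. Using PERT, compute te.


te = (o + 4m + p) / 6
= (2 + 4×3 + 15) / 6
= (2 + 12 + 15) / 6
= 29 / 6
= 4.83


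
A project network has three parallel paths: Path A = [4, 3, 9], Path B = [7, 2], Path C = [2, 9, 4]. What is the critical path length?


Path A: 4 + 3 + 9 = 16
Path B: 7 + 2 = 9
Path C: 2 + 9 + 4 = 15
Critical path = longest = max(16, 9, 15)
= 16 (Path A)


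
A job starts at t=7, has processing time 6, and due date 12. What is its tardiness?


Completion = start + processing = 7 + 6 = 13
Tardiness = max(0, C - d) = max(0, 13 - 12)
= max(0, 1)
= 1


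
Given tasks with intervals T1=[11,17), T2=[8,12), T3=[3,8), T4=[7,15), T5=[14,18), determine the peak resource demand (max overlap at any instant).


Check each time point for overlaps:
  t=11: 3 tasks active (T1, T2, T4)
Max concurrent = 3


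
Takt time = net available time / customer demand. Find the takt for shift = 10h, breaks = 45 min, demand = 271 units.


Available = 10×60 - 45 = 555 min
Takt time = 555 / 271
= 2.05 min/unit


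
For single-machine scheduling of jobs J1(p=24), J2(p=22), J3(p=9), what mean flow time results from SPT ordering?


SPT order: J3 → J2 → J1
Completion times:
  J3: C=9
  J2: C=31
  J1: C=55
Sum = 95, n = 3
Mean flow = 95/3
= 31.67


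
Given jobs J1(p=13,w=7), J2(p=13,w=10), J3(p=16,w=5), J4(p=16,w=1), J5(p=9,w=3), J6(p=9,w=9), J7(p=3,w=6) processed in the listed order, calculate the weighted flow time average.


Completion times:
  J1: C=13, w×C=7×13=91
  J2: C=26, w×C=10×26=260
  J3: C=42, w×C=5×42=210
  J4: C=58, w×C=1×58=58
  J5: C=67, w×C=3×67=201
  J6: C=76, w×C=9×76=684
  J7: C=79, w×C=6×79=474
Sum w×C = 1978
Sum w = 41
Weighted avg = 1978/41
= 48.24


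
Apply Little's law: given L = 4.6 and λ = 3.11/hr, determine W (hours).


Little's law: L = λW → W = L / λ
= 4.6 / 3.11
= 1.48 hours


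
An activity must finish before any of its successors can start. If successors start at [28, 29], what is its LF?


LF = min of all successor start times
Successors start at: [28, 29]
LF = min(28, 29)
= 28


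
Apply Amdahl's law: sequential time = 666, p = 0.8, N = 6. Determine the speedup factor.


Amdahl's law: T_p = T × ((1-p) + p/N)
= 666 × ((1-0.8) + 0.8/6)
= 666 × (0.20 + 0.1333)
= 666 × 0.3333
= 222.00
Speedup = 666/222.00
= 3.00×


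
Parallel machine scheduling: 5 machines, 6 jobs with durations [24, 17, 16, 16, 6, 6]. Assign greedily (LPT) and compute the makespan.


Jobs (LPT sorted): [24, 17, 16, 16, 6, 6]
Machines: 5
  J=24 → Machine 1 (load: 0+24=24)
  J=17 → Machine 2 (load: 0+17=17)
  J=16 → Machine 3 (load: 0+16=16)
  J=16 → Machine 4 (load: 0+16=16)
  J=6 → Machine 5 (load: 0+6=6)
  J=6 → Machine 5 (load: 6+6=12)
Machine loads: [24, 17, 16, 16, 12]
Makespan = max = 24 time units


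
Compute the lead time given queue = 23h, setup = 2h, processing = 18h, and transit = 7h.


Lead time = queue + setup + processing + transit
= 23 + 2 + 18 + 7
= 50 hours


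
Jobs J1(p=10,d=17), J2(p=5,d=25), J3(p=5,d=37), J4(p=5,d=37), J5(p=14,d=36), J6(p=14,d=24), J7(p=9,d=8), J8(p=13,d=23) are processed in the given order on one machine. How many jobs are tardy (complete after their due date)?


Completion vs due date:
  J1: C=10, d=17 → on time
  J2: C=15, d=25 → on time
  J3: C=20, d=37 → on time
  J4: C=25, d=37 → on time
  J5: C=39, d=36 → TARDY
  J6: C=53, d=24 → TARDY
  J7: C=62, d=8 → TARDY
  J8: C=75, d=23 → TARDY
Tardy jobs: J5, J6, J7, J8
Count = 4


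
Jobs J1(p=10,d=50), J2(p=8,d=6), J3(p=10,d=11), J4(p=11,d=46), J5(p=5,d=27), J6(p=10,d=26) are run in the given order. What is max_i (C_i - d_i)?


Lateness per job (L = C - d):
  J1: C=10, d=50, L=-40
  J2: C=18, d=6, L=12
  J3: C=28, d=11, L=17
  J4: C=39, d=46, L=-7
  J5: C=44, d=27, L=17
  J6: C=54, d=26, L=28
Lmax = max(-40, 12, 17, -7, 17, 28)
= 28


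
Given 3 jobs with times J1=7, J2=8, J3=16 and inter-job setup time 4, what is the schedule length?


Makespan = Σ processing + (n-1) × setup
= (7 + 8 + 16) + (3-1)×4
= 31 + 8
= 39 time units


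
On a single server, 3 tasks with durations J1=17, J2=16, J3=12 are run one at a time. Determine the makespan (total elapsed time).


Sequential makespan: sum all processing times
= 17 + 16 + 12
= 45 time units


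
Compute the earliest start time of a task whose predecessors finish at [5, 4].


ES = max of all predecessor completion times
Predecessors: [5, 4]
ES = max(5, 4)
= 5


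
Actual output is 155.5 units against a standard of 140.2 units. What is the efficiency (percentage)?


Efficiency = (actual / standard) × 100
= (155.5 / 140.2) × 100
= 110.9%


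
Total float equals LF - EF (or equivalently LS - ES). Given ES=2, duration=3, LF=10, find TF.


EF = ES + duration = 2 + 3 = 5
LS = LF - duration = 10 - 3 = 7
Total Float = LF - EF = 10 - 5
(or LS - ES = 7 - 2)
= 5


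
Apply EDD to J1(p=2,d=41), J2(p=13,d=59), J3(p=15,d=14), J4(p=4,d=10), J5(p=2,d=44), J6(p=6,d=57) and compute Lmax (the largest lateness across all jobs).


EDD order: J4 → J3 → J1 → J5 → J6 → J2
Completion and lateness:
  J4: C=4, d=10, L=4-10=-6
  J3: C=19, d=14, L=19-14=5
  J1: C=21, d=41, L=21-41=-20
  J5: C=23, d=44, L=23-44=-21
  J6: C=29, d=57, L=29-57=-28
  J2: C=42, d=59, L=42-59=-17
Lmax = max(-6, 5, -20, -21, -28, -17)
= 5


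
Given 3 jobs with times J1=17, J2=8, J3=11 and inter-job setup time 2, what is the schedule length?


Makespan = Σ processing + (n-1) × setup
= (17 + 8 + 11) + (3-1)×2
= 36 + 4
= 40 time units


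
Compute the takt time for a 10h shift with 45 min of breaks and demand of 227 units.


Available = 10×60 - 45 = 555 min
Takt time = 555 / 227
= 2.44 min/unit


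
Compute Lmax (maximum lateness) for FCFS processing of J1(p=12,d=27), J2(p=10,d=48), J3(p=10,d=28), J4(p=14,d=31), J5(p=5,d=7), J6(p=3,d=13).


Lateness per job (L = C - d):
  J1: C=12, d=27, L=-15
  J2: C=22, d=48, L=-26
  J3: C=32, d=28, L=4
  J4: C=46, d=31, L=15
  J5: C=51, d=7, L=44
  J6: C=54, d=13, L=41
Lmax = max(-15, -26, 4, 15, 44, 41)
= 44


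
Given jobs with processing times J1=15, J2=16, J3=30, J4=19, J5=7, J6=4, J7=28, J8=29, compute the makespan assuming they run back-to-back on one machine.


Sequential makespan: sum all processing times
= 15 + 16 + 30 + 19 + 7 + 4 + 28 + 29
= 148 time units


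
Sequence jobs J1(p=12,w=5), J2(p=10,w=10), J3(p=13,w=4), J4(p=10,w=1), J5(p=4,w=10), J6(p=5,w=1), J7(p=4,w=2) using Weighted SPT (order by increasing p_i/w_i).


WSPT (Smith's rule): sort by p/w ascending
  J5: p/w = 4/10 = 0.400
  J2: p/w = 10/10 = 1.000
  J7: p/w = 4/2 = 2.000
  J1: p/w = 12/5 = 2.400
  J3: p/w = 13/4 = 3.250
  J6: p/w = 5/1 = 5.000
  J4: p/w = 10/1 = 10.000
Order: J5 → J2 → J7 → J1 → J3 → J6 → J4


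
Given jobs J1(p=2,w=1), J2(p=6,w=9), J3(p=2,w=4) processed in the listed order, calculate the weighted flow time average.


Completion times:
  J1: C=2, w×C=1×2=2
  J2: C=8, w×C=9×8=72
  J3: C=10, w×C=4×10=40
Sum w×C = 114
Sum w = 14
Weighted avg = 114/14
= 8.14


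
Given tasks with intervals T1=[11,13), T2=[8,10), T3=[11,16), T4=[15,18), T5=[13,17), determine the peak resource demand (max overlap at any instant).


Check each time point for overlaps:
  t=15: 3 tasks active (T3, T4, T5)
Max concurrent = 3


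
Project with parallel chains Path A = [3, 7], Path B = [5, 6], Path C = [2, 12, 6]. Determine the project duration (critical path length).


Path A: 3 + 7 = 10
Path B: 5 + 6 = 11
Path C: 2 + 12 + 6 = 20
Critical path = longest = max(10, 11, 20)
= 20 (Path C)


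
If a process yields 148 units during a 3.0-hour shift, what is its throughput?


Throughput = units / time
= 148 / 3.0
= 49.3 units/hour


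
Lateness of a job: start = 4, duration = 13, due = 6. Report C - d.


Completion = 4 + 13 = 17
Lateness = C - d = 17 - 6
= 11


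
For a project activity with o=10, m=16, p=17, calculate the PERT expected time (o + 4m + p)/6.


te = (o + 4m + p) / 6
= (10 + 4×16 + 17) / 6
= (10 + 64 + 17) / 6
= 91 / 6
= 15.17


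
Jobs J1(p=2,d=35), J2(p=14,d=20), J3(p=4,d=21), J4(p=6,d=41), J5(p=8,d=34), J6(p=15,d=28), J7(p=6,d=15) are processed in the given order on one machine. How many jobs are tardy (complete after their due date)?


Completion vs due date:
  J1: C=2, d=35 → on time
  J2: C=16, d=20 → on time
  J3: C=20, d=21 → on time
  J4: C=26, d=41 → on time
  J5: C=34, d=34 → on time
  J6: C=49, d=28 → TARDY
  J7: C=55, d=15 → TARDY
Tardy jobs: J6, J7
Count = 2


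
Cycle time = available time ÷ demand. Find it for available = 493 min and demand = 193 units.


Cycle time = available time / demand
= 493 / 193
= 2.55 min/unit


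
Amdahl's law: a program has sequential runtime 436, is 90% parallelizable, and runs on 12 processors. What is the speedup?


Amdahl's law: T_p = T × ((1-p) + p/N)
= 436 × ((1-0.9) + 0.9/12)
= 436 × (0.10 + 0.0750)
= 436 × 0.1750
= 76.30
Speedup = 436/76.30
= 5.71×


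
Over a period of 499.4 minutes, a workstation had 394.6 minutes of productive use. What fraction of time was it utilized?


Utilization = busy / total × 100
= 394.6 / 499.4 × 100
= 79.0%


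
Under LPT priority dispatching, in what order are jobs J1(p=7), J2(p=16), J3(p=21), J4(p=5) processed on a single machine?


LPT: sort by longest processing time first
  J3: p=21
  J2: p=16
  J1: p=7
  J4: p=5
Order: J3 → J2 → J1 → J4


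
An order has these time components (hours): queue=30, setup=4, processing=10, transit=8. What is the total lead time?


Lead time = queue + setup + processing + transit
= 30 + 4 + 10 + 8
= 52 hours


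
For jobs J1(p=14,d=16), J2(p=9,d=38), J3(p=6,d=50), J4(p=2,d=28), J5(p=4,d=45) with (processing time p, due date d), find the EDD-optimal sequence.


EDD: sort by earliest due date
  J1: d=16, p=14
  J4: d=28, p=2
  J2: d=38, p=9
  J5: d=45, p=4
  J3: d=50, p=6
Order: J1 → J4 → J2 → J5 → J3


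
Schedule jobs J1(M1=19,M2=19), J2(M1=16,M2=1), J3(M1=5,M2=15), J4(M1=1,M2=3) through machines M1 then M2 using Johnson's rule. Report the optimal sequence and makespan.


Johnson's rule:
Group 1 (M1≤M2, sort by M1): ['J4', 'J3', 'J1']
Group 2 (M1>M2, sort desc M2): ['J2']
Sequence: J4 → J3 → J1 → J2
Makespan calculation:
  J4: M1 done=1, M2 done=4
  J3: M1 done=6, M2 done=21
  J1: M1 done=25, M2 done=44
  J2: M1 done=41, M2 done=45
= Sequence: J4 → J3 → J1 → J2, Makespan: 45


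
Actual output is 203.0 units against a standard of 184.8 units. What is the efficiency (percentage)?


Efficiency = (actual / standard) × 100
= (203.0 / 184.8) × 100
= 109.8%


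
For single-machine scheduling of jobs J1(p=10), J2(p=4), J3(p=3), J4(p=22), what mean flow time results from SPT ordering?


SPT order: J3 → J2 → J1 → J4
Completion times:
  J3: C=3
  J2: C=7
  J1: C=17
  J4: C=39
Sum = 66, n = 4
Mean flow = 66/4
= 16.50


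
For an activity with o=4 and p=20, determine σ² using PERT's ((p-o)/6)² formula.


σ² = ((p - o) / 6)² = (p - o)² / 36
= (20 - 4)² / 36
= 16² / 36
= 256 / 36
= 7.1111


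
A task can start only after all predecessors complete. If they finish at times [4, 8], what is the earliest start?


ES = max of all predecessor completion times
Predecessors: [4, 8]
ES = max(4, 8)
= 8


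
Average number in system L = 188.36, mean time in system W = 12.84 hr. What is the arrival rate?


Little's law: L = λW → λ = L / W
= 188.36 / 12.84
= 14.67 per hour


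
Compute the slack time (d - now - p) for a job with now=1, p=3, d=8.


Slack = due - current_time - processing
= 8 - 1 - 3
= 4


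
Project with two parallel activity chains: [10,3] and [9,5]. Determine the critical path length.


Path A: 10 + 3 = 13
Path B: 9 + 5 = 14
Critical path = longest = max(13, 14)
= 14 (Path B)


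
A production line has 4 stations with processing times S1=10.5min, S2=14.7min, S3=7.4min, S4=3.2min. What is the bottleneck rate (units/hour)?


Bottleneck = longest station time
Station times: [10.5, 14.7, 7.4, 3.2]
Max = 14.7 min
Rate = 60 / 14.7
= 4.08 units/hour (bottleneck: 14.7min)


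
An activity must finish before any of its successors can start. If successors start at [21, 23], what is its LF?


LF = min of all successor start times
Successors start at: [21, 23]
LF = min(21, 23)
= 21


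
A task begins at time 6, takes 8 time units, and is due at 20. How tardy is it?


Completion = start + processing = 6 + 8 = 14
Tardiness = max(0, C - d) = max(0, 14 - 20)
= max(0, -6)
= 0


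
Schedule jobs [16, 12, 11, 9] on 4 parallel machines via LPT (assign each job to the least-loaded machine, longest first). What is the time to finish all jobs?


Jobs (LPT sorted): [16, 12, 11, 9]
Machines: 4
  J=16 → Machine 1 (load: 0+16=16)
  J=12 → Machine 2 (load: 0+12=12)
  J=11 → Machine 3 (load: 0+11=11)
  J=9 → Machine 4 (load: 0+9=9)
Machine loads: [16, 12, 11, 9]
Makespan = max = 16 time units


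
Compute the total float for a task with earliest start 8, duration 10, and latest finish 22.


EF = ES + duration = 8 + 10 = 18
LS = LF - duration = 22 - 10 = 12
Total Float = LF - EF = 22 - 18
(or LS - ES = 12 - 8)
= 4


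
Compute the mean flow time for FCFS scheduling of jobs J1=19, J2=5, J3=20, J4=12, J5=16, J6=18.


Completion times:
  J1: completes at 19
  J2: completes at 24
  J3: completes at 44
  J4: completes at 56
  J5: completes at 72
  J6: completes at 90
Sum = 305
Average = 305/6
= 50.83


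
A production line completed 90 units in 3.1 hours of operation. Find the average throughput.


Throughput = units / time
= 90 / 3.1
= 29.0 units/hour


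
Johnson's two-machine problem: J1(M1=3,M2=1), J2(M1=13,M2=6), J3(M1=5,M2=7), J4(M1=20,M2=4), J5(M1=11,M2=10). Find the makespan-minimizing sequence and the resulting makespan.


Johnson's rule:
Group 1 (M1≤M2, sort by M1): ['J3']
Group 2 (M1>M2, sort desc M2): ['J5', 'J2', 'J4', 'J1']
Sequence: J3 → J5 → J2 → J4 → J1
Makespan calculation:
  J3: M1 done=5, M2 done=12
  J5: M1 done=16, M2 done=26
  J2: M1 done=29, M2 done=35
  J4: M1 done=49, M2 done=53
  J1: M1 done=52, M2 done=54
= Sequence: J3 → J5 → J2 → J4 → J1, Makespan: 54


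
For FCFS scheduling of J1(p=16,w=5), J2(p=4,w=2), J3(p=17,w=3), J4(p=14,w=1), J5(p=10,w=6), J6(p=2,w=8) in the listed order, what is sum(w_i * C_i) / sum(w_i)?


Completion times:
  J1: C=16, w×C=5×16=80
  J2: C=20, w×C=2×20=40
  J3: C=37, w×C=3×37=111
  J4: C=51, w×C=1×51=51
  J5: C=61, w×C=6×61=366
  J6: C=63, w×C=8×63=504
Sum w×C = 1152
Sum w = 25
Weighted avg = 1152/25
= 46.08


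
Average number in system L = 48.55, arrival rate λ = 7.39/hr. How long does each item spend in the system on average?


Little's law: L = λW → W = L / λ
= 48.55 / 7.39
= 6.57 hours


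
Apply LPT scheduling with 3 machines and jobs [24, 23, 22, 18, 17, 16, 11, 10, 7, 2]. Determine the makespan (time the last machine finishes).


Jobs (LPT sorted): [24, 23, 22, 18, 17, 16, 11, 10, 7, 2]
Machines: 3
  J=24 → Machine 1 (load: 0+24=24)
  J=23 → Machine 2 (load: 0+23=23)
  J=22 → Machine 3 (load: 0+22=22)
  J=18 → Machine 3 (load: 22+18=40)
  J=17 → Machine 2 (load: 23+17=40)
  J=16 → Machine 1 (load: 24+16=40)
  J=11 → Machine 1 (load: 40+11=51)
  J=10 → Machine 2 (load: 40+10=50)
  J=7 → Machine 3 (load: 40+7=47)
  J=2 → Machine 3 (load: 47+2=49)
Machine loads: [51, 50, 49]
Makespan = max = 51 time units


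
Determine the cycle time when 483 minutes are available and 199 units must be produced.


Cycle time = available time / demand
= 483 / 199
= 2.43 min/unit


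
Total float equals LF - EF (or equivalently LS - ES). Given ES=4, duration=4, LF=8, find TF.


EF = ES + duration = 4 + 4 = 8
LS = LF - duration = 8 - 4 = 4
Total Float = LF - EF = 8 - 8
(or LS - ES = 4 - 4)
= 0


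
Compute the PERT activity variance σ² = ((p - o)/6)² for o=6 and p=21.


σ² = ((p - o) / 6)² = (p - o)² / 36
= (21 - 6)² / 36
= 15² / 36
= 225 / 36
= 6.2500


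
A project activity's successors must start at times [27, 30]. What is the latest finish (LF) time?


LF = min of all successor start times
Successors start at: [27, 30]
LF = min(27, 30)
= 27


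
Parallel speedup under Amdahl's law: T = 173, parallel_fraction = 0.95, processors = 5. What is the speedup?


Amdahl's law: T_p = T × ((1-p) + p/N)
= 173 × ((1-0.95) + 0.95/5)
= 173 × (0.05 + 0.1900)
= 173 × 0.2400
= 41.52
Speedup = 173/41.52
= 4.17×


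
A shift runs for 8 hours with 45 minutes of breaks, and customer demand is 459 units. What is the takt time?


Available = 8×60 - 45 = 435 min
Takt time = 435 / 459
= 0.95 min/unit


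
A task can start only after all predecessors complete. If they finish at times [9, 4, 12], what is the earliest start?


ES = max of all predecessor completion times
Predecessors: [9, 4, 12]
ES = max(9, 4, 12)
= 12


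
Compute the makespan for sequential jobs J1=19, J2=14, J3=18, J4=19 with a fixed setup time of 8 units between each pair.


Makespan = Σ processing + (n-1) × setup
= (19 + 14 + 18 + 19) + (4-1)×8
= 70 + 24
= 94 time units
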